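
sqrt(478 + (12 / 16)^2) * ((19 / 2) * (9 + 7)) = 38 * sqrt(7657) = 3325.16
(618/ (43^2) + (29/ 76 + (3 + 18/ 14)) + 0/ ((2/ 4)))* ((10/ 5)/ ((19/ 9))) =44278587/ 9344846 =4.74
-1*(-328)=328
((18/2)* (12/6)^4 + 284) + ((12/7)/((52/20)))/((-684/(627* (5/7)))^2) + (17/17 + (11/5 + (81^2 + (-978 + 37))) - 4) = 1617943513/267540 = 6047.48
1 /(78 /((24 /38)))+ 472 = 116586 /247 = 472.01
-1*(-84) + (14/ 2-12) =79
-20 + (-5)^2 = 5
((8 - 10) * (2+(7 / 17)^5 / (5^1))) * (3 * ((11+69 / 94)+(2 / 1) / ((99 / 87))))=-54084340257 / 333666395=-162.09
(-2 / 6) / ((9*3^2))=-1 / 243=-0.00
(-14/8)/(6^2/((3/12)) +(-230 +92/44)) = 77/3692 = 0.02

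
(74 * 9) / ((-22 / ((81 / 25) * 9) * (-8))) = 242757 / 2200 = 110.34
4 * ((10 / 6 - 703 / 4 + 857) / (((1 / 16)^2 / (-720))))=-503500800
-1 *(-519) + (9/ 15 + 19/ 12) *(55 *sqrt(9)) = 3517/ 4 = 879.25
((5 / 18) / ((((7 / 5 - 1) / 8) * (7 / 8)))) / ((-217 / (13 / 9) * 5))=-1040 / 123039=-0.01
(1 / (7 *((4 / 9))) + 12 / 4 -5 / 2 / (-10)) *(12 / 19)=300 / 133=2.26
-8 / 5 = -1.60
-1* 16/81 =-16/81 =-0.20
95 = 95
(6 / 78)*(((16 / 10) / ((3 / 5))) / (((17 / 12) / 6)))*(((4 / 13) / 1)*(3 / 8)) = 288 / 2873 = 0.10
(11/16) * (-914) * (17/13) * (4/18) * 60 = -427295/39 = -10956.28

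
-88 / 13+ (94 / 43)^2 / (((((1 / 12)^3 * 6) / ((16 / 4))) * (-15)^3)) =-75720104 / 9013875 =-8.40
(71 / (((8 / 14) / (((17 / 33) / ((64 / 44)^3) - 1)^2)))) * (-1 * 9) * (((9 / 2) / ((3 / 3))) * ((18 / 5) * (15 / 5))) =-12641506481331 / 335544320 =-37674.63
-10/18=-5/9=-0.56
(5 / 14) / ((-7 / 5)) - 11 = -1103 / 98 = -11.26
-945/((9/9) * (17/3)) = -2835/17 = -166.76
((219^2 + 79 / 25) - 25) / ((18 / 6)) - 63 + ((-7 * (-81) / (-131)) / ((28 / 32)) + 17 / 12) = 625388371 / 39300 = 15913.19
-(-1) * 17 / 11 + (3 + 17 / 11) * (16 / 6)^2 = 3353 / 99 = 33.87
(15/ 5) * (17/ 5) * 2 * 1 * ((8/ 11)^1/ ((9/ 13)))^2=367744/ 16335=22.51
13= 13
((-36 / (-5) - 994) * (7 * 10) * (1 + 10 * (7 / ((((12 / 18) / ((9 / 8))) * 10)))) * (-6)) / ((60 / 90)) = 31861305 / 4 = 7965326.25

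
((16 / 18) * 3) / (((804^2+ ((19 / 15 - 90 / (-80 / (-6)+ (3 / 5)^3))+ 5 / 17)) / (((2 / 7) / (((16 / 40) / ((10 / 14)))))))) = 0.00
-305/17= -17.94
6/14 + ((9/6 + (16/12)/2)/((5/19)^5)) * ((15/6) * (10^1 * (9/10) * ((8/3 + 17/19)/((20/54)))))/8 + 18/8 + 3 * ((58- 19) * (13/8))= 65270260491/1400000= 46621.61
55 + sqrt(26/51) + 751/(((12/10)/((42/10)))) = sqrt(1326)/51 + 5367/2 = 2684.21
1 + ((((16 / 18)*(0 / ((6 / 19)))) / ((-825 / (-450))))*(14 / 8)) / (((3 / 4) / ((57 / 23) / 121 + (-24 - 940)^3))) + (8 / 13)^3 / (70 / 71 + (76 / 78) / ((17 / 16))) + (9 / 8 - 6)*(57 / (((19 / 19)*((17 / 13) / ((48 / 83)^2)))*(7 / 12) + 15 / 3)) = -733753403075117 / 19808291725651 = -37.04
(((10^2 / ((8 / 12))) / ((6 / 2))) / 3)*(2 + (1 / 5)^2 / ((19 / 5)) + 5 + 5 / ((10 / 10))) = 11410 / 57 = 200.18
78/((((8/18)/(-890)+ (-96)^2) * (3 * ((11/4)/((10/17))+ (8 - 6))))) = 0.00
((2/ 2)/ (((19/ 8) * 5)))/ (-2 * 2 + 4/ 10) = -4/ 171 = -0.02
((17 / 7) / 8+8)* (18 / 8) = 4185 / 224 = 18.68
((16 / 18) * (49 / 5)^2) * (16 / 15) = 307328 / 3375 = 91.06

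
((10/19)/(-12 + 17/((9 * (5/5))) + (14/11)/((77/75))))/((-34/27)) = 0.05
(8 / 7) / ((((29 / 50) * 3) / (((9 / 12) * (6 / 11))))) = 600 / 2233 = 0.27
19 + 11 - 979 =-949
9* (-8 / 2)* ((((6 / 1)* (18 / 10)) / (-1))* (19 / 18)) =2052 / 5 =410.40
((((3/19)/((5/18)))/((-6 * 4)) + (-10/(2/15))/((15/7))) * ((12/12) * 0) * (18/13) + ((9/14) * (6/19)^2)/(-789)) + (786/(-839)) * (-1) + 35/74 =58168508285/41262417686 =1.41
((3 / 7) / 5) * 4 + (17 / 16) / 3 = 1171 / 1680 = 0.70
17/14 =1.21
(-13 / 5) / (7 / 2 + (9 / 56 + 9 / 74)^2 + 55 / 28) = -55811392 / 119007045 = -0.47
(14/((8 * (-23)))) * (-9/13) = 0.05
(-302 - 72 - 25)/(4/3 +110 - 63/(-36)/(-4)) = -19152/5323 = -3.60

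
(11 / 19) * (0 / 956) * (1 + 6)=0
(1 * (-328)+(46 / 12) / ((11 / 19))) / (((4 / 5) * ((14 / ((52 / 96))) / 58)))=-901.49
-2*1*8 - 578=-594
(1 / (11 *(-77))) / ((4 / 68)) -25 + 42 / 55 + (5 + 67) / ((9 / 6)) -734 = -3007936 / 4235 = -710.26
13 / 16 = 0.81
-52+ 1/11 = -571/11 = -51.91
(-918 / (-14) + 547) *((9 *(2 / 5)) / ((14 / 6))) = 231552 / 245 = 945.11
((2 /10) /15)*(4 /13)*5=4 /195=0.02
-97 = -97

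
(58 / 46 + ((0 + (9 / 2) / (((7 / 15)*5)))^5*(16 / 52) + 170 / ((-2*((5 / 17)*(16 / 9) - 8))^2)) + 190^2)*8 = 36536785630846229 / 126476574224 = 288881.84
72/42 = 12/7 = 1.71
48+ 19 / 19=49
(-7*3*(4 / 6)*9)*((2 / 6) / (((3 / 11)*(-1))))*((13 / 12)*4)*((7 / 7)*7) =14014 / 3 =4671.33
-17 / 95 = -0.18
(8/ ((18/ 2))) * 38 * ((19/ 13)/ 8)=722/ 117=6.17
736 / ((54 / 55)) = 20240 / 27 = 749.63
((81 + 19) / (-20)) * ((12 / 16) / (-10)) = 3 / 8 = 0.38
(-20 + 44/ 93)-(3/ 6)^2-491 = -190009/ 372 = -510.78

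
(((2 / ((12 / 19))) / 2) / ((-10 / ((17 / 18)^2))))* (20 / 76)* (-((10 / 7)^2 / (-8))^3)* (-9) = 4515625 / 813189888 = 0.01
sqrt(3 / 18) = sqrt(6) / 6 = 0.41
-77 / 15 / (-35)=11 / 75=0.15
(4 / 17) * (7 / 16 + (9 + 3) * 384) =1084.34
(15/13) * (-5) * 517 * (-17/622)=659175/8086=81.52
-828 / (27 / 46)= -4232 / 3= -1410.67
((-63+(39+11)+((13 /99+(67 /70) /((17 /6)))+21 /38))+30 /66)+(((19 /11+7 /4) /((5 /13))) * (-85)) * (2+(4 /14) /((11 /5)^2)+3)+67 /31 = -65441894398511 /16792401780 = -3897.11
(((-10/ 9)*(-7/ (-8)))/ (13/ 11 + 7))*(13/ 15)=-1001/ 9720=-0.10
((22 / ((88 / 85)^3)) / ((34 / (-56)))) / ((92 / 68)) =-24.14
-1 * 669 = -669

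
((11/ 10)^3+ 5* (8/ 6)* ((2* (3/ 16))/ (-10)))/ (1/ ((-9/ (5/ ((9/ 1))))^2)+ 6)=7092441/ 39391000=0.18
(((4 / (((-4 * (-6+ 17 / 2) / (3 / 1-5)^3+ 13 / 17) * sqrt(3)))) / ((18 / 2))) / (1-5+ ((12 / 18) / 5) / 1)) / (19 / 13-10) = 8840 * sqrt(3) / 3969027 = 0.00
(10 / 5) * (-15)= -30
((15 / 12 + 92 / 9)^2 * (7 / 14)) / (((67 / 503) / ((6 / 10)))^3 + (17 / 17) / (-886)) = 9616295153830309 / 1433922577008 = 6706.29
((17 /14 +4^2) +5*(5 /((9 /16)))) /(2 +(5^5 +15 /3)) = 7769 /394632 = 0.02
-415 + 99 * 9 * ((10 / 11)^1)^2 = 3535 / 11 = 321.36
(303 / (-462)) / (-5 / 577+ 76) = -58277 / 6752438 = -0.01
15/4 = 3.75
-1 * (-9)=9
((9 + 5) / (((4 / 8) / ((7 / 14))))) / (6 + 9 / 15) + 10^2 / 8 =965 / 66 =14.62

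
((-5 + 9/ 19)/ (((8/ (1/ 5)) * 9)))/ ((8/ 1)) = -43/ 27360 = -0.00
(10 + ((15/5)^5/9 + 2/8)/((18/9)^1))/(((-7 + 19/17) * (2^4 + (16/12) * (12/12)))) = -0.23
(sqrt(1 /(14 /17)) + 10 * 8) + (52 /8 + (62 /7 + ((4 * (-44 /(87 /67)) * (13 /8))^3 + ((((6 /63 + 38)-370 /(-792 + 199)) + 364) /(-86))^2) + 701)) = -448292651233224577532141 /41959483290039294 + sqrt(238) /14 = -10683940.07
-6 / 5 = -1.20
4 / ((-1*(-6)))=2 / 3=0.67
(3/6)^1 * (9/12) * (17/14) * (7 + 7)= 51/8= 6.38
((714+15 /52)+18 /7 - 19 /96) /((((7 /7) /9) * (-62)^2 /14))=18782277 /799552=23.49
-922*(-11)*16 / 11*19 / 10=140144 / 5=28028.80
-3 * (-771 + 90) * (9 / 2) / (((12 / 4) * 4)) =766.12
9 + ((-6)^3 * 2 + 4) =-419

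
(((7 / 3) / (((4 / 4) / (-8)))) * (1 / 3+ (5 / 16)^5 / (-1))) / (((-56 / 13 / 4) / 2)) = 13509613 / 1179648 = 11.45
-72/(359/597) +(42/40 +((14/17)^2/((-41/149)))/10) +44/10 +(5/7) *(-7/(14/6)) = -69481712311/595530740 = -116.67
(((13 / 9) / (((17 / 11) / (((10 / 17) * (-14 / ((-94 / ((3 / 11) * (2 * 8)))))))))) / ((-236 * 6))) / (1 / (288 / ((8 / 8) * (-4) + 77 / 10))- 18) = 0.00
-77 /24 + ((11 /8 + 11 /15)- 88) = -891 /10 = -89.10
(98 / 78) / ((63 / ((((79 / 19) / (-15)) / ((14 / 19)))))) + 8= 84161 / 10530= 7.99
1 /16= 0.06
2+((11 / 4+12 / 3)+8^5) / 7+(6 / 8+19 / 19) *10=131645 / 28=4701.61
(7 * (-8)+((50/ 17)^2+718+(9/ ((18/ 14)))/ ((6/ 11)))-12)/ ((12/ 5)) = 5821765/ 20808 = 279.78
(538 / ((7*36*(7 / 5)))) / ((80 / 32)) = 269 / 441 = 0.61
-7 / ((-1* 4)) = 7 / 4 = 1.75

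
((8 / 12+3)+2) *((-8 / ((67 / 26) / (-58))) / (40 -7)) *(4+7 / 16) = 910078 / 6633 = 137.20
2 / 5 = 0.40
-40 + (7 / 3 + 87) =148 / 3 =49.33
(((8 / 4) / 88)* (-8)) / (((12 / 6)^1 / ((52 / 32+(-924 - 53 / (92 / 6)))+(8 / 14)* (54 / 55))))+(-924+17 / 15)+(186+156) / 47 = -91356472667 / 109872840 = -831.47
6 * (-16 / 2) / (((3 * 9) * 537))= -0.00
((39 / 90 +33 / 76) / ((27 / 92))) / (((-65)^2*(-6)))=-22747 / 195068250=-0.00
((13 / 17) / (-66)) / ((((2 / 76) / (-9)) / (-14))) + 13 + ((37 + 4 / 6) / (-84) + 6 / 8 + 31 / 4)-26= -2847437 / 47124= -60.42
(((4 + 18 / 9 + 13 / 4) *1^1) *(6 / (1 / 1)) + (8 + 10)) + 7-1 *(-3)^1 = 167 / 2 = 83.50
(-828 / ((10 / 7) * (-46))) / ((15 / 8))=168 / 25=6.72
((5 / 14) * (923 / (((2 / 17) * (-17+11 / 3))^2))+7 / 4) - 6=2324563 / 17920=129.72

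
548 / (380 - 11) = 548 / 369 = 1.49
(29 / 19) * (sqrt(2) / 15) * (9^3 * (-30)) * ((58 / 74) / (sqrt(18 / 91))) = -408726 * sqrt(91) / 703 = -5546.23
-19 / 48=-0.40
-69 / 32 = -2.16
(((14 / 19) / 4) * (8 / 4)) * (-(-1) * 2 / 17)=14 / 323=0.04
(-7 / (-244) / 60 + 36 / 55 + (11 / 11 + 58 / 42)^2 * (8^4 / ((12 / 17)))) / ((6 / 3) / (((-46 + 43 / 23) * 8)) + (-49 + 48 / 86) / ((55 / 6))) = -582648309649919 / 93700840716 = -6218.18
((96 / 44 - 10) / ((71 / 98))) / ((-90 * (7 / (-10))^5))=-1720000 / 2410947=-0.71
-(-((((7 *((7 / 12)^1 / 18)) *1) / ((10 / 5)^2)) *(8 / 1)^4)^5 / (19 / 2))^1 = 71201283474.07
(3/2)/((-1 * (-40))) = 3/80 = 0.04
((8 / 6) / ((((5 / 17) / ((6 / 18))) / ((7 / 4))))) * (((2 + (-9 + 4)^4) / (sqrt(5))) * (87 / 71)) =721259 * sqrt(5) / 1775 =908.61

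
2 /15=0.13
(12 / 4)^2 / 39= 3 / 13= 0.23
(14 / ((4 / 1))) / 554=7 / 1108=0.01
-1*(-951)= 951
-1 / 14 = -0.07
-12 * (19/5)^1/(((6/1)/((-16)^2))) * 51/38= -13056/5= -2611.20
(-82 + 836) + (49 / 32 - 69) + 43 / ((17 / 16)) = 395489 / 544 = 727.00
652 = 652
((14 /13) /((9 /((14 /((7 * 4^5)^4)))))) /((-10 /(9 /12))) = -0.00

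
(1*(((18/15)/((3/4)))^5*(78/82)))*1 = 1277952/128125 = 9.97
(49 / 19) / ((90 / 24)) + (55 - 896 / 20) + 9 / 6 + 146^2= 12157181 / 570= 21328.39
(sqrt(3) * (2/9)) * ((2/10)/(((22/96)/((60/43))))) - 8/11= -8/11+ 128 * sqrt(3)/473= -0.26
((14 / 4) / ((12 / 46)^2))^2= 13712209 / 5184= 2645.10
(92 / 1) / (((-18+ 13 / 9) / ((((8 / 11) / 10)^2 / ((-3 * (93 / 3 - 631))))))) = -184 / 11268125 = -0.00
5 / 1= 5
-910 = -910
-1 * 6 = -6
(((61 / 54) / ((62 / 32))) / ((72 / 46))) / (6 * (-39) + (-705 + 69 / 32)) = -89792 / 225831807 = -0.00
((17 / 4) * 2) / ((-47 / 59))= -1003 / 94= -10.67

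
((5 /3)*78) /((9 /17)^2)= 37570 /81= 463.83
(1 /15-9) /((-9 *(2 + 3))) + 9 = 6209 /675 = 9.20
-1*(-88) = 88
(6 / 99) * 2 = 4 / 33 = 0.12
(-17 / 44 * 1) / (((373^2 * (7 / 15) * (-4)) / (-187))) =-4335 / 15582448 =-0.00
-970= -970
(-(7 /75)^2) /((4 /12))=-49 /1875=-0.03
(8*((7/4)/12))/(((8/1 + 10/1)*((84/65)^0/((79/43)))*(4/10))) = 2765/9288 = 0.30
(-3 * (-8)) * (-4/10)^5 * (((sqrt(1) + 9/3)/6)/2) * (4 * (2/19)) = -0.03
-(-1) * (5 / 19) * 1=5 / 19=0.26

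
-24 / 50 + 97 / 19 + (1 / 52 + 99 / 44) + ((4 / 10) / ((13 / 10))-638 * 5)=-39307553 / 12350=-3182.80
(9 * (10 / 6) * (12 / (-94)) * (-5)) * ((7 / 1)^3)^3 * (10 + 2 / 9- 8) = 40353607000 / 47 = 858587382.98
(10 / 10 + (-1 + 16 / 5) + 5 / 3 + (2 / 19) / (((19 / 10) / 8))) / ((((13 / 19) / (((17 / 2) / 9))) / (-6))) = -488801 / 11115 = -43.98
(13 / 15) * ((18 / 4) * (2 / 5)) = 1.56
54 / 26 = 27 / 13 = 2.08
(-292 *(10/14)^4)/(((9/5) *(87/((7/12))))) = -228125/805707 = -0.28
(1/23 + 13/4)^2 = 10.85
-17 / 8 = -2.12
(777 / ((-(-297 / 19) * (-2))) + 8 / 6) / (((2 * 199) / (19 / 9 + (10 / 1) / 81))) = -0.13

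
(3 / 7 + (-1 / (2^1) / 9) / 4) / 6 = 0.07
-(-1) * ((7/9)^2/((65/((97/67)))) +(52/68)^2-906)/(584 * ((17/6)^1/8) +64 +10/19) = -3507486011404/1051235180775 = -3.34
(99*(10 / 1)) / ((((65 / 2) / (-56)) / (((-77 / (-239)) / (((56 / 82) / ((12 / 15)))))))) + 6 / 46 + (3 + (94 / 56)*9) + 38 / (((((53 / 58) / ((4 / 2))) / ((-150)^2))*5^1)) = 198118358778843 / 530240620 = 373638.59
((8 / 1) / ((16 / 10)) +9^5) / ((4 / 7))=103344.50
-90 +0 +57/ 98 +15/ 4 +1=-16595/ 196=-84.67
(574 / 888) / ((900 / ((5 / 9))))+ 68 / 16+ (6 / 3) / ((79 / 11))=257345093 / 56823120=4.53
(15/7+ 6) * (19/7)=1083/49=22.10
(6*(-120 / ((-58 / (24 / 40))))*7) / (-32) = -189 / 116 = -1.63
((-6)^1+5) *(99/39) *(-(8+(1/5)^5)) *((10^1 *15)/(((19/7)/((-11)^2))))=135799.76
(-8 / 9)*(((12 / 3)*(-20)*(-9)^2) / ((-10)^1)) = -576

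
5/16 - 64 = -1019/16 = -63.69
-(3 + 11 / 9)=-38 / 9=-4.22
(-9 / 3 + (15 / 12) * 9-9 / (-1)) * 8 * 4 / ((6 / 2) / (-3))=-552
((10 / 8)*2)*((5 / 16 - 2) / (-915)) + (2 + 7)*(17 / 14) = 149391 / 13664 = 10.93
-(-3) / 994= 3 / 994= 0.00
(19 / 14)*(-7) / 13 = -19 / 26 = -0.73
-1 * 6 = -6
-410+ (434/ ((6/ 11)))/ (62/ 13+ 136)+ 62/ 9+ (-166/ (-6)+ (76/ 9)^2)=-14748071/ 49410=-298.48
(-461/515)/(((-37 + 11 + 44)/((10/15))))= -461/13905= -0.03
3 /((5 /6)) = 18 /5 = 3.60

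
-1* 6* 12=-72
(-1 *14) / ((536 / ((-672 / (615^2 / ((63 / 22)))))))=4116 / 30972425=0.00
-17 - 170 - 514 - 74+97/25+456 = -7878/25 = -315.12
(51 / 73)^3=132651 / 389017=0.34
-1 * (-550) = 550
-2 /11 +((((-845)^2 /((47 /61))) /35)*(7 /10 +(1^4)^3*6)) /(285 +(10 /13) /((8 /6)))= 1517030341 /2442825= 621.01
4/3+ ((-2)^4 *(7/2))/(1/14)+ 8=2380/3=793.33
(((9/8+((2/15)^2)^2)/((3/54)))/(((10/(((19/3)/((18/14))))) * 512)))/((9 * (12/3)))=60615149/111974400000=0.00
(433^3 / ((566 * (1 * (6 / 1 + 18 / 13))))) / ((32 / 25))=26384389525 / 1738752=15174.33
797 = 797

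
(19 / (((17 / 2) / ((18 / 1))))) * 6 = 4104 / 17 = 241.41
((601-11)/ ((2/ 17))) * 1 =5015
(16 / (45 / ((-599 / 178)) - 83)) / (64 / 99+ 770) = -474408 / 2202111869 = -0.00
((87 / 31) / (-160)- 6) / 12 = -0.50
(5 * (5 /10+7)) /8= 75 /16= 4.69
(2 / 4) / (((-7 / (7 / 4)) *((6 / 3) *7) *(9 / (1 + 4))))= -5 / 1008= -0.00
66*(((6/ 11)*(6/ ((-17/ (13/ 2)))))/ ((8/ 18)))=-185.82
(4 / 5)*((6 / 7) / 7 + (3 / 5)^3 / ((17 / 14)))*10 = 250176 / 104125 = 2.40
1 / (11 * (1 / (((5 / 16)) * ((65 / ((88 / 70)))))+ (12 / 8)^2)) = 45500 / 1157101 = 0.04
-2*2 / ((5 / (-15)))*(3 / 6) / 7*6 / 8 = 9 / 14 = 0.64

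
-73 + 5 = -68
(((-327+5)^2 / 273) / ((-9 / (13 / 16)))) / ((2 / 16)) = -7406 / 27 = -274.30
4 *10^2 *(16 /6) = 3200 /3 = 1066.67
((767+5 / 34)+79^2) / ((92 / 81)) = 19300437 / 3128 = 6170.22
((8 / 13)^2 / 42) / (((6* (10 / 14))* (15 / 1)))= 16 / 114075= 0.00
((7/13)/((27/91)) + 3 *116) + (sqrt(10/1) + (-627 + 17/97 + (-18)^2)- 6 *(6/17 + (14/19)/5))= sqrt(10) + 186056293/4229685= 47.15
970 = 970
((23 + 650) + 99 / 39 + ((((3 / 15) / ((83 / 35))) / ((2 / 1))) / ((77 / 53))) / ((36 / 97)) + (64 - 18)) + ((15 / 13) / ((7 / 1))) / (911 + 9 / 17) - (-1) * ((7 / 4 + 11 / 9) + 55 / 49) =2452590844273 / 3379567191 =725.71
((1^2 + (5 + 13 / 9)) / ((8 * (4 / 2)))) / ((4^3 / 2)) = 67 / 4608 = 0.01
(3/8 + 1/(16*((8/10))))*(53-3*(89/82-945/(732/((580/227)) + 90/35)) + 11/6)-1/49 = 1048518382673/37723812672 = 27.79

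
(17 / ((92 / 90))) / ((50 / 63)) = 9639 / 460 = 20.95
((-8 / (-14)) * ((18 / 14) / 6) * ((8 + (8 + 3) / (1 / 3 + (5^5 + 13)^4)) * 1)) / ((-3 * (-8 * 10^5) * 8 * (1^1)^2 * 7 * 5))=465428522582101 / 319283966491316758400000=0.00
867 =867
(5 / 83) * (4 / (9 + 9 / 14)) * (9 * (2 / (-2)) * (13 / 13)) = -56 / 249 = -0.22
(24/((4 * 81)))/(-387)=-2/10449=-0.00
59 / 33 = 1.79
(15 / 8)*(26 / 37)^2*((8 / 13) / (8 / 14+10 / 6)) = 16380 / 64343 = 0.25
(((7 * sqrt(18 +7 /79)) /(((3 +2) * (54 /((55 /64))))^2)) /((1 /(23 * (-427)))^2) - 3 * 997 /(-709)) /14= 2991 /9926 +11670696961 * sqrt(112891) /1887141888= 2078.19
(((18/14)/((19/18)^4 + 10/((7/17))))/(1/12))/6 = 1889568/18758167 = 0.10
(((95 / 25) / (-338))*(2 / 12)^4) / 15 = -19 / 32853600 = -0.00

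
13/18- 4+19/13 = -425/234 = -1.82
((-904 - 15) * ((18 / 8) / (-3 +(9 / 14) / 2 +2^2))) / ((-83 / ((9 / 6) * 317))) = 55060047 / 6142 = 8964.51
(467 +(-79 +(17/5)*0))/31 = 388/31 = 12.52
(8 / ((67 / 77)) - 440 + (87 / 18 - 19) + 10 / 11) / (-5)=1963649 / 22110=88.81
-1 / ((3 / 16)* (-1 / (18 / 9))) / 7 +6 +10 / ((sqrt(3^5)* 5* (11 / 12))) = 8* sqrt(3) / 99 +158 / 21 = 7.66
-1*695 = -695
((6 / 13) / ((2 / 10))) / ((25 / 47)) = 282 / 65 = 4.34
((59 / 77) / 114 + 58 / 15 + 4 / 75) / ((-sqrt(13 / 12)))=-3.77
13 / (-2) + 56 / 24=-25 / 6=-4.17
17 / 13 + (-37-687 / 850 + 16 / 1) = -226531 / 11050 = -20.50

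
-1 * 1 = -1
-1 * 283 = -283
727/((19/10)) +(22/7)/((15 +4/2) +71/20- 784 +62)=713927450/1865857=382.63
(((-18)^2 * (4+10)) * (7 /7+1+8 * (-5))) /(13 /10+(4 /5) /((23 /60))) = -2086560 /41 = -50891.71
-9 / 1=-9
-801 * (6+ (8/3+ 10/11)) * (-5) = 421860/11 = 38350.91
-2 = -2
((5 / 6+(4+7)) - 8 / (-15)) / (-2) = -371 / 60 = -6.18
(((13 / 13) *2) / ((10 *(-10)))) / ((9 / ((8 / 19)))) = -4 / 4275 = -0.00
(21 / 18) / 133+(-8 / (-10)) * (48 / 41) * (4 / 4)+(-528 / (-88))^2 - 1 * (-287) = 7570603 / 23370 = 323.95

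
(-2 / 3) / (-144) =1 / 216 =0.00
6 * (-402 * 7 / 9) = -1876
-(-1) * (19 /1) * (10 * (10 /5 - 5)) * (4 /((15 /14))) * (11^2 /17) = -257488 /17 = -15146.35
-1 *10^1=-10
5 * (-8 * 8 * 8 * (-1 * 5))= 12800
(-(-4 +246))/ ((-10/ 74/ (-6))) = -53724/ 5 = -10744.80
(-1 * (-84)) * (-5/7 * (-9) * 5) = 2700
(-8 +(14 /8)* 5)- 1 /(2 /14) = -25 /4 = -6.25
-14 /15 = -0.93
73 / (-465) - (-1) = 392 / 465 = 0.84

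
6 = 6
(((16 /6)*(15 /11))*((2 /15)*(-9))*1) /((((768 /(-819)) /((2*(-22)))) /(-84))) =17199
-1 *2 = -2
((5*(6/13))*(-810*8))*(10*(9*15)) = -262440000/13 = -20187692.31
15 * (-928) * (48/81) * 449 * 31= -1033346560/9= -114816284.44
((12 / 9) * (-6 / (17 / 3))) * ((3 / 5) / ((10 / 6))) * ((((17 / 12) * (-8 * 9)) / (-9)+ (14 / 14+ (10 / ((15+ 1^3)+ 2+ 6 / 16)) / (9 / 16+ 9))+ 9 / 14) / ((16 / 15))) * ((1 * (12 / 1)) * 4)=-4221036 / 14161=-298.07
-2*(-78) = 156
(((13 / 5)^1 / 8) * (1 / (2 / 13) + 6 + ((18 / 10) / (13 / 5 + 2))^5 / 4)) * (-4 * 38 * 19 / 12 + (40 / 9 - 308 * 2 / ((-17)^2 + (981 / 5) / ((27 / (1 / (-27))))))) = -131207454292940909 / 135475236908640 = -968.50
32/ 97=0.33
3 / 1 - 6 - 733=-736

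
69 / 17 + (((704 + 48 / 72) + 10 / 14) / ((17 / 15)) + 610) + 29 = 150589 / 119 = 1265.45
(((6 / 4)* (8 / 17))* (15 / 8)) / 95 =9 / 646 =0.01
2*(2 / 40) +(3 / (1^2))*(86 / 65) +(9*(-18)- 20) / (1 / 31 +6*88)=3.72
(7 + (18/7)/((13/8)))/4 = 781/364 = 2.15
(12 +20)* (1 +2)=96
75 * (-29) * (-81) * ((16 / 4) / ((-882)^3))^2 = 725 / 121083580434348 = 0.00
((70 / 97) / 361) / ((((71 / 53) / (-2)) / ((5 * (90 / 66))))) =-556500 / 27348277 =-0.02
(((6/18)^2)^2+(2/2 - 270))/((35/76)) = -1655888/2835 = -584.09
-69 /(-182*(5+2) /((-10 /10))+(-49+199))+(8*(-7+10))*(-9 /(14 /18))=-2768739 /9968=-277.76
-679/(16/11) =-466.81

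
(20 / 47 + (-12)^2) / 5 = 6788 / 235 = 28.89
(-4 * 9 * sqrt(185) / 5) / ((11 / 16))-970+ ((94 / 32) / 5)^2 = -6205791 / 6400-576 * sqrt(185) / 55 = -1112.10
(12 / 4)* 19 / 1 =57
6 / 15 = 2 / 5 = 0.40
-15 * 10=-150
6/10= 3/5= 0.60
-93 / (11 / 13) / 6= -403 / 22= -18.32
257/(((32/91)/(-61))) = -44581.47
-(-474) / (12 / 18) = 711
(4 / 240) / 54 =0.00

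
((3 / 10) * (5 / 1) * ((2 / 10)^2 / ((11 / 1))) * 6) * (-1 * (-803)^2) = -527571 / 25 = -21102.84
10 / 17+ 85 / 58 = 2025 / 986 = 2.05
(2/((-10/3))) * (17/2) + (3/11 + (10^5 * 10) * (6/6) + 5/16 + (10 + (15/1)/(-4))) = 880001527/880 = 1000001.74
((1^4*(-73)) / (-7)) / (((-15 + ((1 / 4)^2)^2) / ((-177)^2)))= -585476352 / 26873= -21786.79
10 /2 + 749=754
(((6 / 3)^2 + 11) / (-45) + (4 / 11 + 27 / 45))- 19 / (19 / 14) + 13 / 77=-15247 / 1155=-13.20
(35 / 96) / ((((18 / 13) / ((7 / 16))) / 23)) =73255 / 27648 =2.65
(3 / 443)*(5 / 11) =0.00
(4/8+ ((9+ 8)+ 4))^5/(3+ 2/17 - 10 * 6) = -2499143531/30944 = -80763.43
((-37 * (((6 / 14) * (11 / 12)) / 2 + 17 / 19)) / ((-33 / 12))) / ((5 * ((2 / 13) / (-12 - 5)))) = -9493497 / 29260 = -324.45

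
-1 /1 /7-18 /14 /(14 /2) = -16 /49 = -0.33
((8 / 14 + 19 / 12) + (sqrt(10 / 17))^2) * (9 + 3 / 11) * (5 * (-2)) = -19585 / 77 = -254.35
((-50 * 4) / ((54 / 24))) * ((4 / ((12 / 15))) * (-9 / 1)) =4000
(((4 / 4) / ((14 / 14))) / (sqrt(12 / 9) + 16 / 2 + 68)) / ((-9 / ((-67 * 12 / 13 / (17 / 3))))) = 15276 / 957151-134 * sqrt(3) / 957151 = 0.02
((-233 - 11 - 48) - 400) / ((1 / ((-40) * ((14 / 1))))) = 387520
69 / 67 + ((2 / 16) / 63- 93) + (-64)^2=135208147 / 33768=4004.03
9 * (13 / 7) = 117 / 7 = 16.71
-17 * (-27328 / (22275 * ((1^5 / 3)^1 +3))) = 232288 / 37125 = 6.26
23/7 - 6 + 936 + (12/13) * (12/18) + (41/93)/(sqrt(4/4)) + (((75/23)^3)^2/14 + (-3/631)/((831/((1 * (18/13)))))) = 446810635901051871367/437956000400063418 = 1020.22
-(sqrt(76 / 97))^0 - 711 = -712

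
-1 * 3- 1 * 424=-427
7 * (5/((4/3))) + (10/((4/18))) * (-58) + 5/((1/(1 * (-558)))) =-21495/4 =-5373.75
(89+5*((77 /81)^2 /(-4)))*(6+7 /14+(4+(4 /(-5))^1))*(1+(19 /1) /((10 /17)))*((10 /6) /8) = 8276488819 /1399680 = 5913.13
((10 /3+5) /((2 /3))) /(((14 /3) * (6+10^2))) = 0.03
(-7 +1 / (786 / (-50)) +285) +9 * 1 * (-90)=-209101 / 393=-532.06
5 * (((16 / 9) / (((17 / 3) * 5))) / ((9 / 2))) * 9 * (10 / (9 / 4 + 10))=1280 / 2499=0.51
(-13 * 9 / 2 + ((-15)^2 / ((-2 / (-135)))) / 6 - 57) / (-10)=-9663 / 40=-241.58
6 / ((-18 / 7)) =-7 / 3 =-2.33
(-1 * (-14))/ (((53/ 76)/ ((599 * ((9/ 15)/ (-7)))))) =-273144/ 265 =-1030.73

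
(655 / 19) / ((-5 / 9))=-1179 / 19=-62.05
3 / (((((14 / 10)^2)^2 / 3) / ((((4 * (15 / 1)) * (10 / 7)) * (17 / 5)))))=11475000 / 16807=682.75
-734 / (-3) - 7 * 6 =608 / 3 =202.67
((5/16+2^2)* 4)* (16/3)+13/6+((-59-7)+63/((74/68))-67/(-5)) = 110399/1110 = 99.46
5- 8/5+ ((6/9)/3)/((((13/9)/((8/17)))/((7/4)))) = 3897/1105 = 3.53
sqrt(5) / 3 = 0.75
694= 694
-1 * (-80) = 80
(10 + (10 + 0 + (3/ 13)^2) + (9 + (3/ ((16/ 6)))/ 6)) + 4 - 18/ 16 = 86841/ 2704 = 32.12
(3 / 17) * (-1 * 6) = -18 / 17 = -1.06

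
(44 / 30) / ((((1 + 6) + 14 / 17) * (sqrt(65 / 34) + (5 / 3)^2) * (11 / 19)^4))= 23787012 / 29786449 - 6296562 * sqrt(2210) / 744661225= 0.40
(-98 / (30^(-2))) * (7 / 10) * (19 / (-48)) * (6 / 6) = 97755 / 4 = 24438.75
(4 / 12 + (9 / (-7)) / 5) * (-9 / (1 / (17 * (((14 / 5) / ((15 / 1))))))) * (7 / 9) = -1904 / 1125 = -1.69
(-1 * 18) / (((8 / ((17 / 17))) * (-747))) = 1 / 332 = 0.00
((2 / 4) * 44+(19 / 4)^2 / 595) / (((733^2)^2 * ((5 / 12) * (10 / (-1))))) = -629403 / 34352856872999000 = -0.00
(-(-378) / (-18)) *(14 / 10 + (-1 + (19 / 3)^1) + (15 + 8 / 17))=-39634 / 85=-466.28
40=40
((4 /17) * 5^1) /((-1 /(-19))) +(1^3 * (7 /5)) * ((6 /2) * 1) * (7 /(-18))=10567 /510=20.72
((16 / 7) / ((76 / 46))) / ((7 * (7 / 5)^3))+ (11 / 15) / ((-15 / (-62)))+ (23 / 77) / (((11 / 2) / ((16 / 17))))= 466183444442 / 147795295725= 3.15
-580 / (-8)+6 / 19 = 72.82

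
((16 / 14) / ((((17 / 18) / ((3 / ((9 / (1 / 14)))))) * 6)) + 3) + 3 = 5002 / 833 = 6.00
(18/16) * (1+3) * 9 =40.50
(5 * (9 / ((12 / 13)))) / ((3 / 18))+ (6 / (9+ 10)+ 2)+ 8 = 11507 / 38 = 302.82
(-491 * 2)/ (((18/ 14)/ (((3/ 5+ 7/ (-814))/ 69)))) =-8272859/ 1263735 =-6.55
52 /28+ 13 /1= 104 /7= 14.86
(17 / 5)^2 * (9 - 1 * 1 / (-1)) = 578 / 5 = 115.60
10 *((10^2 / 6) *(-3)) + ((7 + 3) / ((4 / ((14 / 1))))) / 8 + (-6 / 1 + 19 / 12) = -12001 / 24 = -500.04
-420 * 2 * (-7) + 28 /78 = 229334 /39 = 5880.36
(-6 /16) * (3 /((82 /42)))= -189 /328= -0.58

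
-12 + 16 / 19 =-11.16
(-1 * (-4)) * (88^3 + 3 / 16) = 10903555 / 4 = 2725888.75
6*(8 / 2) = 24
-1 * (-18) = 18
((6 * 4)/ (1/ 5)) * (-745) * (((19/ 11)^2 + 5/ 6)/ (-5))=8257580/ 121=68244.46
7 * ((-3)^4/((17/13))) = 7371/17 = 433.59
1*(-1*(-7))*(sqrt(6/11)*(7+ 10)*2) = 238*sqrt(66)/11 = 175.77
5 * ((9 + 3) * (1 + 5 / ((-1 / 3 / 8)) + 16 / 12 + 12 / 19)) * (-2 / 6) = 2340.70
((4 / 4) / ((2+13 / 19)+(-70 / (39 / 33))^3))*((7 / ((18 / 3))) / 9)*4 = -584402 / 234198403731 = -0.00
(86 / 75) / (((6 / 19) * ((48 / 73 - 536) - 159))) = -59641 / 11404575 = -0.01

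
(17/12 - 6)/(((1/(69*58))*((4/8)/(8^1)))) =-293480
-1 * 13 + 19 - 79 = -73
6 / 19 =0.32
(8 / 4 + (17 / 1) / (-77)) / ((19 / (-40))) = -3.75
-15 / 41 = -0.37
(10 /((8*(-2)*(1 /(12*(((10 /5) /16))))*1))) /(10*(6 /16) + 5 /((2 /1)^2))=-3 /16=-0.19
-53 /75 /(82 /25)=-53 /246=-0.22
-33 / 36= -11 / 12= -0.92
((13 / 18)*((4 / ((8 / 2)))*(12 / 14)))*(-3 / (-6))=0.31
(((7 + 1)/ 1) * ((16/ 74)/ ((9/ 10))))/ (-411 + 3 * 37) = -32/ 4995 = -0.01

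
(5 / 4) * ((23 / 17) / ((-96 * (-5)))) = 23 / 6528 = 0.00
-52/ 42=-26/ 21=-1.24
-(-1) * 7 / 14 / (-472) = -1 / 944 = -0.00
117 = 117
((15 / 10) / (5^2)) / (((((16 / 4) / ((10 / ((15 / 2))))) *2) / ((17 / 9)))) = 17 / 900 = 0.02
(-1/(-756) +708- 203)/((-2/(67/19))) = -25579327/28728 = -890.40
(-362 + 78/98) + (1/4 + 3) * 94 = -5459/98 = -55.70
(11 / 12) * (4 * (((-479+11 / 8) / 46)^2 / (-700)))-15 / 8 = -693832451 / 284390400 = -2.44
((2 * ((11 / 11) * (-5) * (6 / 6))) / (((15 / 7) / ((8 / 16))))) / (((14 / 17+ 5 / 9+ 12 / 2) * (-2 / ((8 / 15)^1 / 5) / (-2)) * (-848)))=119 / 2991850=0.00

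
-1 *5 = -5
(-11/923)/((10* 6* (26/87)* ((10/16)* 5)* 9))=-319/13498875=-0.00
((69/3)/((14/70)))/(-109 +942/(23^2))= -60835/56719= -1.07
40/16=5/2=2.50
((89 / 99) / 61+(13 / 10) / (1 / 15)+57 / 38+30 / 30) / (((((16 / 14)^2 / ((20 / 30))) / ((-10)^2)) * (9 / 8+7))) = 32572015 / 235521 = 138.30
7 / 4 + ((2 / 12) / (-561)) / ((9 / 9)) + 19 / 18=6295 / 2244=2.81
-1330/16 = -83.12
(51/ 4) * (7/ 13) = 357/ 52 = 6.87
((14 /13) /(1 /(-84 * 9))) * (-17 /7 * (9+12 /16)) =19278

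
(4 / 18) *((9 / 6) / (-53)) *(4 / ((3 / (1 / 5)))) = -4 / 2385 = -0.00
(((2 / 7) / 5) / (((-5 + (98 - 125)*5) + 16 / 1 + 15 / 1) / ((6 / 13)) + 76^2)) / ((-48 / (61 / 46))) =-61 / 214059160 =-0.00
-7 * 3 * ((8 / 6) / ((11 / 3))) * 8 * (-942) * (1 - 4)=-172642.91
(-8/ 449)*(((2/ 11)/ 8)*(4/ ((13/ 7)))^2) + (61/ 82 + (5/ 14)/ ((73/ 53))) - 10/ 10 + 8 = 139923962257/ 17487611141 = 8.00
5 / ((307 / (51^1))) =255 / 307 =0.83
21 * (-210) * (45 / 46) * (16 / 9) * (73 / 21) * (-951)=583153200 / 23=25354486.96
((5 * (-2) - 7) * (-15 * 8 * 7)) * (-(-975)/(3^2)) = 1547000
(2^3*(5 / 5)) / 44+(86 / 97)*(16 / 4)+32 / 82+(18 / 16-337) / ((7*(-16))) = 278980509 / 39197312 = 7.12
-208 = -208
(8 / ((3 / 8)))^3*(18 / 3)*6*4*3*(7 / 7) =4194304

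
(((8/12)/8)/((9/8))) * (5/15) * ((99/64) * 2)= 11/144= 0.08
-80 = -80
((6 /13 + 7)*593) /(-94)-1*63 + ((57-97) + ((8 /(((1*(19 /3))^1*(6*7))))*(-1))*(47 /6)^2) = -151.92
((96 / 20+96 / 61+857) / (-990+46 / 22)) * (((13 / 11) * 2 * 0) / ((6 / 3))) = 0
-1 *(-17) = 17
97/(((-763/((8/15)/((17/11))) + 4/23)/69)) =-13546632/4474643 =-3.03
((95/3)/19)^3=4.63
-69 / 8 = -8.62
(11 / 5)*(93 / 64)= 1023 / 320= 3.20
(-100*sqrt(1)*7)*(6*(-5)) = 21000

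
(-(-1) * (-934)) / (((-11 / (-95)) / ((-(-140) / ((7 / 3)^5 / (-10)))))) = 4312278000 / 26411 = 163275.83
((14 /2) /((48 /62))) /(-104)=-0.09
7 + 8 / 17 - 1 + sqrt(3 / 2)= sqrt(6) / 2 + 110 / 17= 7.70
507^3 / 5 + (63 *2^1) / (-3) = 130323633 / 5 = 26064726.60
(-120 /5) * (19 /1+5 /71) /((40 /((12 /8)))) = -6093 /355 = -17.16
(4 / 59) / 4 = 1 / 59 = 0.02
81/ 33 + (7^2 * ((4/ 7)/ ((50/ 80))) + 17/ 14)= 37321/ 770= 48.47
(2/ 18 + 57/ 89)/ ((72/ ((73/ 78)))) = 21973/ 2249208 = 0.01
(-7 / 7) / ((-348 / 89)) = 89 / 348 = 0.26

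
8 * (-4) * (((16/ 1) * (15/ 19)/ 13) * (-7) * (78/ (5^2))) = 64512/ 95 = 679.07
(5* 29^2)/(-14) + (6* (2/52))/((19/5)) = -1038425/3458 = -300.30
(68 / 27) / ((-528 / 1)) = -17 / 3564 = -0.00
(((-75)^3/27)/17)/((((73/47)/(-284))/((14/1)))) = 2919875000/1241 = 2352840.45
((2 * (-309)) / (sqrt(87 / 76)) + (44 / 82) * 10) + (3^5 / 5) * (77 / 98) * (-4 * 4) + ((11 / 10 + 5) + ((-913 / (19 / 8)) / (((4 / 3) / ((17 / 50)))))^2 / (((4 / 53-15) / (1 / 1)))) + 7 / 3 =-54485788243447 / 43903466250-412 * sqrt(1653) / 29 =-1818.65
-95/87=-1.09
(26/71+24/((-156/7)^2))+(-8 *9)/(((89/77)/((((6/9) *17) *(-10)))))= 45237926107/6407466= 7060.19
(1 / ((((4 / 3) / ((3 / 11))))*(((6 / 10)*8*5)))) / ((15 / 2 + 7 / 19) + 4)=57 / 79376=0.00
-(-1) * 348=348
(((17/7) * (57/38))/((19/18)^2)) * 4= 33048/2527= 13.08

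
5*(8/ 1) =40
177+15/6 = 359/2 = 179.50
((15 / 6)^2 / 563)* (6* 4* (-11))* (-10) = 16500 / 563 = 29.31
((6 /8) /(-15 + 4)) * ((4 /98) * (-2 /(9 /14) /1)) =2 /231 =0.01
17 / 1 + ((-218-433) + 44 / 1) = -590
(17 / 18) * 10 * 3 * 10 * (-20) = -17000 / 3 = -5666.67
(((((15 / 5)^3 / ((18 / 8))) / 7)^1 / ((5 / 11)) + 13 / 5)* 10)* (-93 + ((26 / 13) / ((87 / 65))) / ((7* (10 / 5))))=-25231112 / 4263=-5918.63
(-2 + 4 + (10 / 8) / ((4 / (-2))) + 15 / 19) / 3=329 / 456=0.72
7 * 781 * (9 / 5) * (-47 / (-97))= 2312541 / 485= 4768.13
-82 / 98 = -0.84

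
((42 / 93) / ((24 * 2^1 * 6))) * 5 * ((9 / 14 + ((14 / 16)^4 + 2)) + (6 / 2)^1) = 297665 / 6094848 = 0.05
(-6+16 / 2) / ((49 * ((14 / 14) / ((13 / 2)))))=0.27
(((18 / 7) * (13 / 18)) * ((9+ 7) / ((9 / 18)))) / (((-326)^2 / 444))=46176 / 185983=0.25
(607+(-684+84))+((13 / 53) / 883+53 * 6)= 15209688 / 46799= 325.00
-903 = -903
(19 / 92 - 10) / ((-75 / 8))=1802 / 1725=1.04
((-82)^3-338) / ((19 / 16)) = -8827296 / 19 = -464594.53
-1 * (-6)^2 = -36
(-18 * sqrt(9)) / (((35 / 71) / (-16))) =61344 / 35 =1752.69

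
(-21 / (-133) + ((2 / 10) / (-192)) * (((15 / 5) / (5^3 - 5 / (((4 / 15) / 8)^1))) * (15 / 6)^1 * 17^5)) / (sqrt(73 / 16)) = 26986883 * sqrt(73) / 1109600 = 207.80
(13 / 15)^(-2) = 1.33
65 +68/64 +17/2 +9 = 1337/16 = 83.56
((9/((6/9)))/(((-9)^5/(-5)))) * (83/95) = 83/83106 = 0.00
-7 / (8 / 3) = -21 / 8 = -2.62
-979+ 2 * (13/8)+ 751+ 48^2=8317/4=2079.25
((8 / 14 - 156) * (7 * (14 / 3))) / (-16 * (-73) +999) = -2.34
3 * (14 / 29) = 42 / 29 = 1.45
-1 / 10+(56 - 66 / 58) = 15881 / 290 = 54.76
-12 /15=-4 /5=-0.80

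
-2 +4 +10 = 12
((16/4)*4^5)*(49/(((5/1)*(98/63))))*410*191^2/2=192983906304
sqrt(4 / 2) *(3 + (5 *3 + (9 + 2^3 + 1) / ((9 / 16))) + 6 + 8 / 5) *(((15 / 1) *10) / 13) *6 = 51840 *sqrt(2) / 13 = 5639.45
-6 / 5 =-1.20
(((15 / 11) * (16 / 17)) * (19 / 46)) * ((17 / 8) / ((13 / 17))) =4845 / 3289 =1.47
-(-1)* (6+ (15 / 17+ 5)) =202 / 17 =11.88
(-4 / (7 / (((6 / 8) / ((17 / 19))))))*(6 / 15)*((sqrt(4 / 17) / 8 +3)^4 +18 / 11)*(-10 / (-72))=-1280847665 / 581070336 - 46531*sqrt(17) / 1100512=-2.38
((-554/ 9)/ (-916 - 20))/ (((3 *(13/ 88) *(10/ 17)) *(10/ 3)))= 51799/ 684450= 0.08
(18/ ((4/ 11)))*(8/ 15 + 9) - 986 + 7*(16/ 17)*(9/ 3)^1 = -84037/ 170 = -494.34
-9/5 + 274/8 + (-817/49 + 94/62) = 525351/30380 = 17.29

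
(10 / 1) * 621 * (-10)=-62100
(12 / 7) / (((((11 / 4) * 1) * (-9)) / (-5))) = 80 / 231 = 0.35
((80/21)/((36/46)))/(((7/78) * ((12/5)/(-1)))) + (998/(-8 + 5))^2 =146382688/1323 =110644.51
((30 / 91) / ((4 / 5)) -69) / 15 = -4161 / 910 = -4.57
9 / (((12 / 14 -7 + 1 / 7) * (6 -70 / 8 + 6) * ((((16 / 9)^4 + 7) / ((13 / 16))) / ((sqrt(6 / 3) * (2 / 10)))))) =-19683 * sqrt(2) / 4458520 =-0.01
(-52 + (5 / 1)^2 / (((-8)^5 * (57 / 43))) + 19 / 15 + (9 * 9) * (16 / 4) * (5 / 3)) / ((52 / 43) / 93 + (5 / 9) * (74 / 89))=1626227584867143 / 1578563338240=1030.19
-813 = -813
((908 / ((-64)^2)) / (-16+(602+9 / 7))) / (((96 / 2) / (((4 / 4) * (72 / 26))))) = 4767 / 218902528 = 0.00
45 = 45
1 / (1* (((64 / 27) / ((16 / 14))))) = 27 / 56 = 0.48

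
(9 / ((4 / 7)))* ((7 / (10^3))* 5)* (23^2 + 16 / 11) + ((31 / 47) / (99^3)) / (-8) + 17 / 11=293.96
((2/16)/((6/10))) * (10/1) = 25/12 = 2.08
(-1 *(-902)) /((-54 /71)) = -32021 /27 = -1185.96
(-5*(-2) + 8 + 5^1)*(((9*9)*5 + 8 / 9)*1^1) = 84019 / 9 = 9335.44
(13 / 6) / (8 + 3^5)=13 / 1506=0.01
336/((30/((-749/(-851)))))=41944/4255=9.86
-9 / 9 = -1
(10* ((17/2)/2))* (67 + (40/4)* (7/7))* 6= 19635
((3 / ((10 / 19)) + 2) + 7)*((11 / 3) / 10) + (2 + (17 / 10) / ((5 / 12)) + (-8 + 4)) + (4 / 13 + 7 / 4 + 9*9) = 58843 / 650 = 90.53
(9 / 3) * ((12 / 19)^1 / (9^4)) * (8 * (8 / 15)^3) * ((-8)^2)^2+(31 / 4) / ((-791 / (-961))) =1604976046571 / 147907903500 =10.85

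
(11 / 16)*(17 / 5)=187 / 80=2.34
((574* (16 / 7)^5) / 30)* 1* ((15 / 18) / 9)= 110.53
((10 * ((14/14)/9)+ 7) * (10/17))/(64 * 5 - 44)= 365/21114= 0.02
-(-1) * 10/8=5/4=1.25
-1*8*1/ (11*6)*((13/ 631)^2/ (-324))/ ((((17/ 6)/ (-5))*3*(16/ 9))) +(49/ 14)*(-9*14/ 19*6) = -42554345586407/ 305567863128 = -139.26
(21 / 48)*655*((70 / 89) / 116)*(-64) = -320950 / 2581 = -124.35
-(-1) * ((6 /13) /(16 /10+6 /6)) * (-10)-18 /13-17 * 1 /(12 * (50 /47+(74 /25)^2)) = -1933884151 /585325416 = -3.30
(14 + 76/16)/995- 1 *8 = -6353/796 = -7.98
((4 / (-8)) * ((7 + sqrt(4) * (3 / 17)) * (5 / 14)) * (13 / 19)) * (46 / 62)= -186875 / 280364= -0.67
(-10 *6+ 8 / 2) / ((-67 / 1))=56 / 67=0.84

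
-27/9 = -3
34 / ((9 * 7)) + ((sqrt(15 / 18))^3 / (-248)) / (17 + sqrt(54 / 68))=-1445 * sqrt(30) / 43742736 + 5 * sqrt(85) / 4860304 + 34 / 63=0.54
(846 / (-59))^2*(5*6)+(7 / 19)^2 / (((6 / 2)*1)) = 6168.24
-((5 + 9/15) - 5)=-3/5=-0.60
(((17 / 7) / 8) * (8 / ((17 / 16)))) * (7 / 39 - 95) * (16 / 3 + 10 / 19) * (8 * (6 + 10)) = -2529550336 / 15561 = -162557.06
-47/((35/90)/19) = -16074/7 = -2296.29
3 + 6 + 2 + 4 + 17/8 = 137/8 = 17.12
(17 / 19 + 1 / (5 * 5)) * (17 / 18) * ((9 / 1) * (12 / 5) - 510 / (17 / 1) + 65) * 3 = 356014 / 2375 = 149.90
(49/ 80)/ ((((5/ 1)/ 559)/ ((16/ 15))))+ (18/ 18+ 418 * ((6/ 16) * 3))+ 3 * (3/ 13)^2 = 138018691/ 253500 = 544.45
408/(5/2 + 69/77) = 62832/523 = 120.14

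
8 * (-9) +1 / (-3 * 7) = -72.05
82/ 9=9.11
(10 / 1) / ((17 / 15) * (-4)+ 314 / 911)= -2.39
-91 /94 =-0.97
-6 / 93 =-2 / 31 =-0.06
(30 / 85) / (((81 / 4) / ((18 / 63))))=0.00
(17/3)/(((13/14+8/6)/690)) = 32844/19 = 1728.63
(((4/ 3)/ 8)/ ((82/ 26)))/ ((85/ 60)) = 26/ 697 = 0.04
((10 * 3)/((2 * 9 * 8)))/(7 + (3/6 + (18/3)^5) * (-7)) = -5/1306284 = -0.00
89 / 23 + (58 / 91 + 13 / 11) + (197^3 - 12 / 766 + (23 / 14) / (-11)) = 134830975109899 / 17635618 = 7645378.52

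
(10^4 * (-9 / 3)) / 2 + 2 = -14998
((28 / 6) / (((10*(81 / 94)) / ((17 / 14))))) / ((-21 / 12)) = -3196 / 8505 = -0.38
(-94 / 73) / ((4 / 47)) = -2209 / 146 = -15.13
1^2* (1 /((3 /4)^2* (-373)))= -16 /3357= -0.00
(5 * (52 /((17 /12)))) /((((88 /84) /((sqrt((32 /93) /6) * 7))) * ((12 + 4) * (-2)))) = -9555 * sqrt(31) /5797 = -9.18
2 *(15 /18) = 5 /3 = 1.67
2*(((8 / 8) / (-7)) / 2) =-1 / 7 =-0.14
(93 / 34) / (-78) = -31 / 884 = -0.04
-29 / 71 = -0.41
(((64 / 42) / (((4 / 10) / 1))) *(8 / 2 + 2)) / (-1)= -160 / 7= -22.86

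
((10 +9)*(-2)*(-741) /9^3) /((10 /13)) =61009 /1215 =50.21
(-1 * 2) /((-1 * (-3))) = -2 /3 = -0.67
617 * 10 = 6170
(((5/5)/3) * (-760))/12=-190/9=-21.11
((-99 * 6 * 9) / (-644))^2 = 7144929 / 103684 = 68.91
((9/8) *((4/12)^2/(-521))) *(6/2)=-3/4168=-0.00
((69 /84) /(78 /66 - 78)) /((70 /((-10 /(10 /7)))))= 253 /236600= 0.00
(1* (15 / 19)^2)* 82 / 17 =3.01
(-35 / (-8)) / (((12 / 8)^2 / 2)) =35 / 9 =3.89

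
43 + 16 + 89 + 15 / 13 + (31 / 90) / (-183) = 31934927 / 214110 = 149.15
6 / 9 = 2 / 3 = 0.67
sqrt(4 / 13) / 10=sqrt(13) / 65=0.06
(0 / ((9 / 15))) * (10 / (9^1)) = 0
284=284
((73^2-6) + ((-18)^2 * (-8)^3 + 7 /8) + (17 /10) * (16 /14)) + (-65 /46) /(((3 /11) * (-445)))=-276083440931 /1719480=-160562.17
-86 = -86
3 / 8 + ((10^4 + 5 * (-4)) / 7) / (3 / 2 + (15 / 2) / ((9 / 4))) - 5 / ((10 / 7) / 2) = 468281 / 1624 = 288.35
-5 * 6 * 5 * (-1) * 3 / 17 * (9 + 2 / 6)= 4200 / 17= 247.06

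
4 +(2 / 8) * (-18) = -1 / 2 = -0.50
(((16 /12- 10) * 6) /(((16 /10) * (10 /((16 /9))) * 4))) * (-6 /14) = 13 /21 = 0.62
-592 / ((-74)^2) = -4 / 37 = -0.11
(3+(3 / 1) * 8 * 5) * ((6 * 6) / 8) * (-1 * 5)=-5535 / 2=-2767.50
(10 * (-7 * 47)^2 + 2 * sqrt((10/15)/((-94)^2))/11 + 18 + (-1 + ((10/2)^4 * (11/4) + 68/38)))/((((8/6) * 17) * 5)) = sqrt(6)/175780 + 247185639/25840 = 9566.01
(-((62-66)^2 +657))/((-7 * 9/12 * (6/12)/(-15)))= -26920/7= -3845.71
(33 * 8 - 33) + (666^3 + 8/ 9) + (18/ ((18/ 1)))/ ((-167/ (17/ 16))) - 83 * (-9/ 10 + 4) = 35519890454843/ 120240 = 295408270.58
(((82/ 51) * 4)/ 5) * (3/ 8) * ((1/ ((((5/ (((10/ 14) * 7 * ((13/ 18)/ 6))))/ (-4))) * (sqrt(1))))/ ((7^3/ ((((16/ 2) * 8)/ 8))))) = -4264/ 787185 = -0.01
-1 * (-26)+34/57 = 1516/57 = 26.60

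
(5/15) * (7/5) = 7/15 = 0.47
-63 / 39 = -21 / 13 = -1.62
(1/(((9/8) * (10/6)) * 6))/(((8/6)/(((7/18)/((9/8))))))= 28/1215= 0.02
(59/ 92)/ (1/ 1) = 59/ 92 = 0.64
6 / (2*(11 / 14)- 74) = -14 / 169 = -0.08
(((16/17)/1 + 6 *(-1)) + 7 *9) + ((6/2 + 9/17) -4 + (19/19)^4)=994/17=58.47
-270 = -270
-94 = -94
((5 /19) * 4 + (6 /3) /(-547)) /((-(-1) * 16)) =5451 /83144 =0.07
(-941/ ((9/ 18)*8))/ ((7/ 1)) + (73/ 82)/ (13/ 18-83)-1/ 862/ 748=-9213342832305/ 274060104472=-33.62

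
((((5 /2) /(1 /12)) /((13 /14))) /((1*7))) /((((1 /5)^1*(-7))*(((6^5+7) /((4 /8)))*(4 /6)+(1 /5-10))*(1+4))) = -0.00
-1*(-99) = 99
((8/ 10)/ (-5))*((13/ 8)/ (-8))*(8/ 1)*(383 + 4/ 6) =14963/ 150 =99.75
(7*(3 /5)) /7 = 3 /5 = 0.60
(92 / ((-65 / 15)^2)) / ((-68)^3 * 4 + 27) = -828 / 212551469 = -0.00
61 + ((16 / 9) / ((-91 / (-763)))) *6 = 5867 / 39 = 150.44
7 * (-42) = -294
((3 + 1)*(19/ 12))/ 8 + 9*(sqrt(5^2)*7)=7579/ 24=315.79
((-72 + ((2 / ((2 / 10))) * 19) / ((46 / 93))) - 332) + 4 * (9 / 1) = 371 / 23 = 16.13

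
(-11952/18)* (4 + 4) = -5312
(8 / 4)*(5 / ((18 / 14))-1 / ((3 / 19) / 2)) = -158 / 9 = -17.56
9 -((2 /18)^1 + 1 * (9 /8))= 559 /72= 7.76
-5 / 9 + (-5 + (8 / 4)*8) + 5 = 139 / 9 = 15.44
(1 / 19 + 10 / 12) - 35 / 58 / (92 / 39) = 0.63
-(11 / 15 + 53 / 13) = -938 / 195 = -4.81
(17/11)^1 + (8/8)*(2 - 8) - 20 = -269/11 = -24.45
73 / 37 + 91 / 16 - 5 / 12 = 12865 / 1776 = 7.24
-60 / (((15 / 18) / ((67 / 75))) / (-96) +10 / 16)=-154368 / 1583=-97.52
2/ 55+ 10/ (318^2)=0.04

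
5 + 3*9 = 32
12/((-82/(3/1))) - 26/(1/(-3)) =3180/41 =77.56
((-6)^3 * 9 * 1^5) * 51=-99144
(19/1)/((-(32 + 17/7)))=-133/241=-0.55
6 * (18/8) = 27/2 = 13.50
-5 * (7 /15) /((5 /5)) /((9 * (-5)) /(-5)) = -7 /27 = -0.26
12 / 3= 4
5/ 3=1.67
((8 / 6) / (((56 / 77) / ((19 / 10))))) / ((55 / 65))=247 / 60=4.12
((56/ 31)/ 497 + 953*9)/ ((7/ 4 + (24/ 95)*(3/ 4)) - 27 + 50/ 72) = -16140677175/ 45853433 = -352.01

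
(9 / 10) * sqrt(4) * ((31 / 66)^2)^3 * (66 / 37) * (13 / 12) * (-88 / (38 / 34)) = -196138313501 / 66696197040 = -2.94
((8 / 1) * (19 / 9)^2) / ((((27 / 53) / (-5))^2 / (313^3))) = 6219019941710600 / 59049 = 105319648795.25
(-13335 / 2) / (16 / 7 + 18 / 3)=-804.70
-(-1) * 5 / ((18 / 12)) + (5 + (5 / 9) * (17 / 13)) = 1060 / 117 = 9.06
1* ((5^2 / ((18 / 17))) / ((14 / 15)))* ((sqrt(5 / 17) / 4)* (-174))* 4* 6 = -10875* sqrt(85) / 7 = -14323.22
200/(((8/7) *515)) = 35/103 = 0.34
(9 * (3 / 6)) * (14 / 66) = 21 / 22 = 0.95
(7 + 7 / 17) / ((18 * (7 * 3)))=1 / 51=0.02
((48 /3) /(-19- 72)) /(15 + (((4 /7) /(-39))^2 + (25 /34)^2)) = -15148224 /1338931981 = -0.01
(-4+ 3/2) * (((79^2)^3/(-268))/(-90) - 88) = -243085332961/9648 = -25195411.79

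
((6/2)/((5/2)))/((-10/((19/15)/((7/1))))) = -19/875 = -0.02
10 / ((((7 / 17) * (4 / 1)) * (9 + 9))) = 85 / 252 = 0.34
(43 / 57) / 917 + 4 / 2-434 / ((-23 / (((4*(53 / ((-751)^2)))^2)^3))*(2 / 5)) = 77421194981939703638546064500040126313523 / 38694681065499530213079355785767482010187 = 2.00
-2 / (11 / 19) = -38 / 11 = -3.45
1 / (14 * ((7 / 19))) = 19 / 98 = 0.19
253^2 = 64009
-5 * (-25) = 125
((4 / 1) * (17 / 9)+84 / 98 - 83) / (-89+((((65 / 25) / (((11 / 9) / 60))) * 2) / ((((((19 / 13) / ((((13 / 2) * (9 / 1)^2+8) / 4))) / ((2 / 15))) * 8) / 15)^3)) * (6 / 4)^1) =-2904349499392 / 178042481948013291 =-0.00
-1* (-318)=318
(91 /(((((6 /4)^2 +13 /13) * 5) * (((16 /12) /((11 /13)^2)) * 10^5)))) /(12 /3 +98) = 847 /2873000000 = 0.00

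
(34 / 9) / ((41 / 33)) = 374 / 123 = 3.04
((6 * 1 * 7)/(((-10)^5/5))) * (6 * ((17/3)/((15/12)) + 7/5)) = -1869/25000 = -0.07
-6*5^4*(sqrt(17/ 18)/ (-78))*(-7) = -4375*sqrt(34)/ 78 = -327.06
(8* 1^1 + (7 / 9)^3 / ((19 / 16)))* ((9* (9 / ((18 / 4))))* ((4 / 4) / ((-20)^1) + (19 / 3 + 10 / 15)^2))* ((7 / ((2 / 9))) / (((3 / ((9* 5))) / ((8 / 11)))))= 144904816 / 57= 2542189.75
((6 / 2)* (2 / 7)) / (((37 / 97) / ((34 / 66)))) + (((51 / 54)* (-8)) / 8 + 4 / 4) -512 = -26194171 / 51282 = -510.79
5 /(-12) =-5 /12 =-0.42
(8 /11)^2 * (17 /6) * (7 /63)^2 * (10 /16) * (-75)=-8500 /9801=-0.87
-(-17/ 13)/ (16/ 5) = 85/ 208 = 0.41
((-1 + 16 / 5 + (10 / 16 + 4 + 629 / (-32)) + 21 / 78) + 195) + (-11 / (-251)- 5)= 92659701 / 522080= 177.48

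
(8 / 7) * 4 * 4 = 128 / 7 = 18.29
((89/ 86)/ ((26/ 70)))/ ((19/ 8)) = 1.17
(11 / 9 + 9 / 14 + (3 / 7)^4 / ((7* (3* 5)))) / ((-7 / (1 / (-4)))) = 2821661 / 42353640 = 0.07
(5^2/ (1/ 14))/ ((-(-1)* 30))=35/ 3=11.67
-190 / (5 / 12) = -456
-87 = -87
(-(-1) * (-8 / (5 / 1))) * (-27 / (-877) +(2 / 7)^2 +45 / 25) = -3287296 / 1074325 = -3.06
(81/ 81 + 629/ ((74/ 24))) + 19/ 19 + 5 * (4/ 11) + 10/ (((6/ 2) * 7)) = 48116/ 231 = 208.29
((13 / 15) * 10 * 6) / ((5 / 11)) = 572 / 5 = 114.40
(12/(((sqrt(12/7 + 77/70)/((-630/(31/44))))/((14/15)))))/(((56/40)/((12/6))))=-8528.40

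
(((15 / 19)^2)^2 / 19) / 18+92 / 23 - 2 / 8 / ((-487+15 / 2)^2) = 18222937888779 / 4554442408838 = 4.00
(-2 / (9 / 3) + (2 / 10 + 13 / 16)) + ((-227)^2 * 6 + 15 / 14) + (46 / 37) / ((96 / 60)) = 19218392237 / 62160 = 309176.19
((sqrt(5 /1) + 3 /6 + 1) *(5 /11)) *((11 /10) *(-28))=-14 *sqrt(5) -21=-52.30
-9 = -9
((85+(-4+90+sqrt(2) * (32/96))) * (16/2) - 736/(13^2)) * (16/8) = 16 * sqrt(2)/3+460912/169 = 2734.83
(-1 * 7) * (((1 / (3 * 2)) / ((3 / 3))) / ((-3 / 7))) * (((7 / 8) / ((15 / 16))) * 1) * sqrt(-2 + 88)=343 * sqrt(86) / 135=23.56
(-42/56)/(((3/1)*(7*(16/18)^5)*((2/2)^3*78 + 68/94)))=-2775303/3394764800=-0.00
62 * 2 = 124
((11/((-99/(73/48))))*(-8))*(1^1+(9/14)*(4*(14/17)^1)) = 3869/918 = 4.21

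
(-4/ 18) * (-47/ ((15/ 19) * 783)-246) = 5780326/ 105705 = 54.68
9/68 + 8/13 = 661/884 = 0.75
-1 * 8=-8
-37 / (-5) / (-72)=-37 / 360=-0.10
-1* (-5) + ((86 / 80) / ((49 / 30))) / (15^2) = 73543 / 14700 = 5.00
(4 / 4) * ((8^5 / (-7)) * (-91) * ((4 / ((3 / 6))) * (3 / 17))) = 10223616 / 17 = 601389.18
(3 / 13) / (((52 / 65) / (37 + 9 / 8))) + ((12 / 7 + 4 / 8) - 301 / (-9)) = 1222769 / 26208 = 46.66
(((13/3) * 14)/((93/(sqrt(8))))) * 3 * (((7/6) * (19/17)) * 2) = 48412 * sqrt(2)/4743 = 14.43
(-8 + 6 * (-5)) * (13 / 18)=-247 / 9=-27.44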